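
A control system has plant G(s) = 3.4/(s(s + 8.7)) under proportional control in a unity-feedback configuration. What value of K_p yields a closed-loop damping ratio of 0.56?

Closed-loop characteristic equation: s² + 8.7s + K_p·3.4 = 0.
So ω_n = √(3.4K_p) and 2ζω_n = 8.7, giving ζ = 8.7/(2√(3.4K_p)).
Setting ζ = 0.56: √(3.4K_p) = 8.7/(2·0.56) = 7.768, so K_p = 60.34/3.4 = 17.7.

K_p = 17.7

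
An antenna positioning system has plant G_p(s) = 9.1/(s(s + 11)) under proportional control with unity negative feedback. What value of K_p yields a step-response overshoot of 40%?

From %OS = 100·exp(−πζ/√(1−ζ²)) = 40%, ζ = −ln(0.4)/√(π²+ln²(0.4)) = 0.28.
Characteristic equation s² + 11s + 9.1K_p = 0 gives ζ = 11/(2√(9.1K_p)).
Setting ζ = 0.28: √(9.1K_p) = 11/(2·0.28) = 19.64, so K_p = 385.8/9.1 = 42.4.

K_p = 42.4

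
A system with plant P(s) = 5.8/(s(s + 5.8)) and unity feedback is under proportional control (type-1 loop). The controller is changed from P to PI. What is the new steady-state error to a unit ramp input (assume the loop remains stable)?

0

The integrator raises the loop to type 2, so K_v → ∞ and e_ss to a ramp is zero.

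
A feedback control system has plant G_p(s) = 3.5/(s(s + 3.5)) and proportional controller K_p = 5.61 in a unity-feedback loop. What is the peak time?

T_p = 0.772 s

From 1 + K_pG_p(s) = 0: s² + 3.5s + 19.64 = 0 ⇒ ω_n = 4.431, ζ = 0.3949.
Damped frequency ω_d = ω_n√(1−ζ²) = 4.071 rad/s, so peak time T_p = π/ω_d = 0.772 s.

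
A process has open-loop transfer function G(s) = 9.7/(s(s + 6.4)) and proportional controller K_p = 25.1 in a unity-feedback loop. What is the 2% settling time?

Closed-loop characteristic equation: s² + 6.4s + 243.5 = 0, so ω_n = 15.6 rad/s and ζ = 6.4/(2·15.6) = 0.2051.
2% settling time T_s ≈ 4/(ζω_n) = 4/3.2 = 1.25 s.

T_s ≈ 1.25 s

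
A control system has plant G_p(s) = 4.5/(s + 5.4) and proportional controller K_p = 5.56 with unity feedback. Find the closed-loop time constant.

Closed-loop transfer function: T(s) = K_p·G_p(s)/(1 + K_p·G_p(s)) = 25.02/(s + 5.4 + 25.02) = 25.02/(s + 30.42).
Time constant τ = 1/30.42 = 0.0329 s.

τ = 0.0329 s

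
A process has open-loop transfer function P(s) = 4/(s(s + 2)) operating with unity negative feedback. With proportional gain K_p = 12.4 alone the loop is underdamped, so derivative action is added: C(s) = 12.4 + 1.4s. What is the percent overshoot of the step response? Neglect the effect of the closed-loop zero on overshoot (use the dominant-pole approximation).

Forward path: (12.4 + 1.4s)·4/(s(s+2)). The closed-loop characteristic equation is s² + (2 + 4·1.4)s + 4·12.4 = 0.
That is s² + 7.6s + 49.6 = 0, so ω_n = 7.043 rad/s and ζ = 7.6/(2·7.043) = 0.5396.
%OS = 100·exp(−πζ/√(1−ζ²)) = 13.4%.

13.4%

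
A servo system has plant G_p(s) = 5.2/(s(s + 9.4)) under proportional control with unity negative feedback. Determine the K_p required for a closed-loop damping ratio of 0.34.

Closed-loop characteristic equation: s² + 9.4s + K_p·5.2 = 0.
So ω_n = √(5.2K_p) and 2ζω_n = 9.4, giving ζ = 9.4/(2√(5.2K_p)).
Setting ζ = 0.34: √(5.2K_p) = 9.4/(2·0.34) = 13.82, so K_p = 191.1/5.2 = 36.7.

K_p = 36.7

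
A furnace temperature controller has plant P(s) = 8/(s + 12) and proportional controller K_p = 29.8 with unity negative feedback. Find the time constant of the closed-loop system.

Closed-loop transfer function: T(s) = K_p·P(s)/(1 + K_p·P(s)) = 238.4/(s + 12 + 238.4) = 238.4/(s + 250.4).
Time constant τ = 1/250.4 = 0.00399 s.

τ = 0.00399 s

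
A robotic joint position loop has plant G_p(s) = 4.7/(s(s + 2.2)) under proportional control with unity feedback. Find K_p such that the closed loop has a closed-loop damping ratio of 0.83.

Closed-loop characteristic equation: s² + 2.2s + K_p·4.7 = 0.
So ω_n = √(4.7K_p) and 2ζω_n = 2.2, giving ζ = 2.2/(2√(4.7K_p)).
Setting ζ = 0.83: √(4.7K_p) = 2.2/(2·0.83) = 1.325, so K_p = 1.756/4.7 = 0.374.

K_p = 0.374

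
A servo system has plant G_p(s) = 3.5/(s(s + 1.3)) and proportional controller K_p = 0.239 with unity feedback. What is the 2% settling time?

Closed-loop characteristic equation: s² + 1.3s + 0.8365 = 0, so ω_n = 0.9146 rad/s and ζ = 1.3/(2·0.9146) = 0.7107.
2% settling time T_s ≈ 4/(ζω_n) = 4/0.65 = 6.15 s.

T_s ≈ 6.15 s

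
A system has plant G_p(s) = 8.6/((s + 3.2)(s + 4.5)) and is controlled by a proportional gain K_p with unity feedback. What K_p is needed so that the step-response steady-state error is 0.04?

K_p = 40.2

The loop is type 0, so e_ss(step) = 1/(1 + K_pos) with K_pos = K_p·G_p(0).
G_p(0) = 0.5972. Require 1/(1 + K_p·0.5972) = 0.04, so 1 + 0.5972·K_p = 25.
K_p = (25 − 1)/0.5972 = 40.2.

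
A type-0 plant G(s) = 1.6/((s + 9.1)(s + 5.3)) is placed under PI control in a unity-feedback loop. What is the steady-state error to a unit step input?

0

The PI controller's integrator makes the forward path type 1, so e_ss to a step is zero.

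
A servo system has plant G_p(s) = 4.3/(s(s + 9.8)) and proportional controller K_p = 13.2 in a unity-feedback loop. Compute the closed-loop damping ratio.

ζ = 0.65

1 + K_p·G_p(s) = 0 gives s² + 9.8s + 56.76 = 0.
So ω_n² = 56.76 ⇒ ω_n = 7.534 rad/s, and ζ = 9.8/(2ω_n) = 0.65.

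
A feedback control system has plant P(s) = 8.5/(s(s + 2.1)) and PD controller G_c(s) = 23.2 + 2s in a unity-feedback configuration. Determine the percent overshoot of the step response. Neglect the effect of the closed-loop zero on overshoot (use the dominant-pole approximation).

5.43%

Forward path: (23.2 + 2s)·8.5/(s(s+2.1)). The closed-loop characteristic equation is s² + (2.1 + 8.5·2)s + 8.5·23.2 = 0.
That is s² + 19.1s + 197.2 = 0, so ω_n = 14.04 rad/s and ζ = 19.1/(2·14.04) = 0.6801.
%OS = 100·exp(−πζ/√(1−ζ²)) = 5.43%.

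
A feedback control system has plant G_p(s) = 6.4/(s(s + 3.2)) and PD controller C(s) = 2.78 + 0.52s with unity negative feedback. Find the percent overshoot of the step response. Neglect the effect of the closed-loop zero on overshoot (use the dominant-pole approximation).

2.15%

Forward path: (2.78 + 0.52s)·6.4/(s(s+3.2)). The closed-loop characteristic equation is s² + (3.2 + 6.4·0.52)s + 6.4·2.78 = 0.
That is s² + 6.528s + 17.79 = 0, so ω_n = 4.218 rad/s and ζ = 6.528/(2·4.218) = 0.7738.
%OS = 100·exp(−πζ/√(1−ζ²)) = 2.15%.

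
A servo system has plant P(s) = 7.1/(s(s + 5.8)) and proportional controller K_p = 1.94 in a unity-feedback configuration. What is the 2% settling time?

T_s ≈ 1.38 s

Closed-loop characteristic equation: s² + 5.8s + 13.77 = 0, so ω_n = 3.711 rad/s and ζ = 5.8/(2·3.711) = 0.7814.
2% settling time T_s ≈ 4/(ζω_n) = 4/2.9 = 1.38 s.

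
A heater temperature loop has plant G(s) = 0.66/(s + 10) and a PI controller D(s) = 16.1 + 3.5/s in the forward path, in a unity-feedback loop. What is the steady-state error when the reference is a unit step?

The open loop D(s)G(s) has a pole at the origin (type 1), so the static position error constant is infinite and e_ss = 1/(1+∞) = 0.

0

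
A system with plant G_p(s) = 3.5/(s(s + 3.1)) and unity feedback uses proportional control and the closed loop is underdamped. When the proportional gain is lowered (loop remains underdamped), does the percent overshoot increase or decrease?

decrease

ζ = 3.1/(2√(3.5K_p)) rises as K_p falls; higher damping means less overshoot.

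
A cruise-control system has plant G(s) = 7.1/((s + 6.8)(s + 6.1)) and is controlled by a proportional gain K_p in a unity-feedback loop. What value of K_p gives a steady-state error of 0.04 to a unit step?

The loop is type 0, so e_ss(step) = 1/(1 + K_pos) with K_pos = K_p·G(0).
G(0) = 0.1712. Require 1/(1 + K_p·0.1712) = 0.04, so 1 + 0.1712·K_p = 25.
K_p = (25 − 1)/0.1712 = 140.

K_p = 140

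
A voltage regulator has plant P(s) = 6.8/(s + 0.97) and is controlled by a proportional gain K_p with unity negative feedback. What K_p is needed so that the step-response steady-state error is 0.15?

For a type-0 loop with proportional control, e_ss = 1/(1 + K_p·P(0)).
P(0) = 7.01. Require 1/(1 + K_p·7.01) = 0.15, so 1 + 7.01·K_p = 6.667.
K_p = (6.667 − 1)/7.01 = 0.808.

K_p = 0.808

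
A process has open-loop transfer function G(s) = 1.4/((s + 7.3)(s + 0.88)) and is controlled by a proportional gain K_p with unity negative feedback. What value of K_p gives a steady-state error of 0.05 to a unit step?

K_p = 87.2

For a type-0 loop with proportional control, e_ss = 1/(1 + K_p·G(0)).
G(0) = 0.2179. Require 1/(1 + K_p·0.2179) = 0.05, so 1 + 0.2179·K_p = 20.
K_p = (20 − 1)/0.2179 = 87.2.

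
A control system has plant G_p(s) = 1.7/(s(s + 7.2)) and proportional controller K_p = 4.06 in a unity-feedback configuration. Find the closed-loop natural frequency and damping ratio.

ω_n = 2.63 rad/s, ζ = 1.37

With unity feedback the closed-loop characteristic equation is s² + 7.2s + 4.06·1.7 = s² + 7.2s + 6.902 = 0.
So ω_n² = 6.902 ⇒ ω_n = 2.627 rad/s, and ζ = 7.2/(2ω_n) = 1.37.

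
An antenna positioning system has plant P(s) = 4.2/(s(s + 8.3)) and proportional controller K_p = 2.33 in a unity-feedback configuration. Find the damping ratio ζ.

ζ = 1.33

With unity feedback the closed-loop characteristic equation is s² + 8.3s + 2.33·4.2 = s² + 8.3s + 9.786 = 0.
So ω_n² = 9.786 ⇒ ω_n = 3.128 rad/s, and ζ = 8.3/(2ω_n) = 1.33.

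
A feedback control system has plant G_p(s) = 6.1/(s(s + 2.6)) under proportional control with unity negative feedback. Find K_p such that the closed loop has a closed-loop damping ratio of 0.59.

K_p = 0.796

Closed-loop characteristic equation: s² + 2.6s + K_p·6.1 = 0.
So ω_n = √(6.1K_p) and 2ζω_n = 2.6, giving ζ = 2.6/(2√(6.1K_p)).
Setting ζ = 0.59: √(6.1K_p) = 2.6/(2·0.59) = 2.203, so K_p = 4.855/6.1 = 0.796.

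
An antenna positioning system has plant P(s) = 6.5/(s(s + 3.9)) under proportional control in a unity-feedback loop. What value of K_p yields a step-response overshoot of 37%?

From %OS = 100·exp(−πζ/√(1−ζ²)) = 37%, ζ = −ln(0.37)/√(π²+ln²(0.37)) = 0.3017.
Characteristic equation s² + 3.9s + 6.5K_p = 0 gives ζ = 3.9/(2√(6.5K_p)).
Setting ζ = 0.3017: √(6.5K_p) = 3.9/(2·0.3017) = 6.463, so K_p = 41.77/6.5 = 6.43.

K_p = 6.43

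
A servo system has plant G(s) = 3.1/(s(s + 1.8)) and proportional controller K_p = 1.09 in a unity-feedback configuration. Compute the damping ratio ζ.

ζ = 0.49

With unity feedback the closed-loop characteristic equation is s² + 1.8s + 1.09·3.1 = s² + 1.8s + 3.379 = 0.
So ω_n² = 3.379 ⇒ ω_n = 1.838 rad/s, and ζ = 1.8/(2ω_n) = 0.49.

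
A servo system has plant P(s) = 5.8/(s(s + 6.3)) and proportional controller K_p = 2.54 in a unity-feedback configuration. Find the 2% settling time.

From 1 + K_pP(s) = 0: s² + 6.3s + 14.73 = 0 ⇒ ω_n = 3.838, ζ = 0.8207.
2% settling time T_s ≈ 4/(ζω_n) = 4/3.15 = 1.27 s.

T_s ≈ 1.27 s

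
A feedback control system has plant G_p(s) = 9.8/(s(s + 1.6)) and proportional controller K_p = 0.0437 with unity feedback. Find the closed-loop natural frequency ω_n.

1 + K_p·G_p(s) = 0 gives s² + 1.6s + 0.4283 = 0.
Matching s² + 2ζω_n s + ω_n²: ω_n = √0.4283 = 0.6544 rad/s and 2ζω_n = 1.6, so ζ = 1.6/(2·0.6544) = 1.22.

ω_n = 0.654 rad/s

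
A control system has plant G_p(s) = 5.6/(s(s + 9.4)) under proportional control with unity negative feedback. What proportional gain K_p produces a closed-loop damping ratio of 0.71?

Closed-loop characteristic equation: s² + 9.4s + K_p·5.6 = 0.
So ω_n = √(5.6K_p) and 2ζω_n = 9.4, giving ζ = 9.4/(2√(5.6K_p)).
Setting ζ = 0.71: √(5.6K_p) = 9.4/(2·0.71) = 6.62, so K_p = 43.82/5.6 = 7.83.

K_p = 7.83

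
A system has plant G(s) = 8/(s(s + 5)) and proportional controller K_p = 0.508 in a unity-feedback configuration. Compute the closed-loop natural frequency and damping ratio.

ω_n = 2.02 rad/s, ζ = 1.24

The closed-loop denominator is s(s+5) + 0.508·8 = s² + 5s + 4.064.
So ω_n² = 4.064 ⇒ ω_n = 2.016 rad/s, and ζ = 5/(2ω_n) = 1.24.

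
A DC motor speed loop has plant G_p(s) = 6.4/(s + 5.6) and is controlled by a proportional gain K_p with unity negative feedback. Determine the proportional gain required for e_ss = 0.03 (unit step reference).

K_p = 28.3

Steady-state error for a unit step on this type-0 loop is 1/(1 + K_p·G_p(0)).
G_p(0) = 1.143. Require 1/(1 + K_p·1.143) = 0.03, so 1 + 1.143·K_p = 33.33.
K_p = (33.33 − 1)/1.143 = 28.3.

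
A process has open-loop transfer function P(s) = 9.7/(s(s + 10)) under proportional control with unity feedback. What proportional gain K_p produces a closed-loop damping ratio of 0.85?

K_p = 3.57

Closed-loop characteristic equation: s² + 10s + K_p·9.7 = 0.
So ω_n = √(9.7K_p) and 2ζω_n = 10, giving ζ = 10/(2√(9.7K_p)).
Setting ζ = 0.85: √(9.7K_p) = 10/(2·0.85) = 5.882, so K_p = 34.6/9.7 = 3.57.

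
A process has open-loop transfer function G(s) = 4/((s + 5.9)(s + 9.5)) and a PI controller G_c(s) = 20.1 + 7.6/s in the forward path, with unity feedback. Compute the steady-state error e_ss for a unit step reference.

The open loop G_c(s)G(s) has a pole at the origin (type 1), so the static position error constant is infinite and e_ss = 1/(1+∞) = 0.

0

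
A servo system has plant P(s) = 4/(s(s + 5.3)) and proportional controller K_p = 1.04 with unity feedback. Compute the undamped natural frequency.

The closed-loop denominator is s(s+5.3) + 1.04·4 = s² + 5.3s + 4.16.
So ω_n² = 4.16 ⇒ ω_n = 2.04 rad/s, and ζ = 5.3/(2ω_n) = 1.3.

ω_n = 2.04 rad/s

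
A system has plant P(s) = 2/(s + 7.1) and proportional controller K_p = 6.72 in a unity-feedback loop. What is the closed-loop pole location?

Closed-loop transfer function: T(s) = K_p·P(s)/(1 + K_p·P(s)) = 13.44/(s + 7.1 + 13.44) = 13.44/(s + 20.54).
The closed-loop pole is at s = −20.54.

s = -20.54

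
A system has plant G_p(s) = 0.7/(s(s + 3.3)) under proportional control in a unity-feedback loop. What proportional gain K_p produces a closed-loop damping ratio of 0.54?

Closed-loop characteristic equation: s² + 3.3s + K_p·0.7 = 0.
So ω_n = √(0.7K_p) and 2ζω_n = 3.3, giving ζ = 3.3/(2√(0.7K_p)).
Setting ζ = 0.54: √(0.7K_p) = 3.3/(2·0.54) = 3.056, so K_p = 9.336/0.7 = 13.3.

K_p = 13.3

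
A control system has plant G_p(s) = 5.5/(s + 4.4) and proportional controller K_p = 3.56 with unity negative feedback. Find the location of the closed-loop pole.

Closed-loop transfer function: T(s) = K_p·G_p(s)/(1 + K_p·G_p(s)) = 19.58/(s + 4.4 + 19.58) = 19.58/(s + 23.98).
The closed-loop pole is at s = −23.98.

s = -23.98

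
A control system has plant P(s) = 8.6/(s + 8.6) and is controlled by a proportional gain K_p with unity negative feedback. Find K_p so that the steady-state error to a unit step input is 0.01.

K_p = 99

The loop is type 0, so e_ss(step) = 1/(1 + K_pos) with K_pos = K_p·P(0).
P(0) = 1. Require 1/(1 + K_p·1) = 0.01, so 1 + 1·K_p = 100.
K_p = (100 − 1)/1 = 99.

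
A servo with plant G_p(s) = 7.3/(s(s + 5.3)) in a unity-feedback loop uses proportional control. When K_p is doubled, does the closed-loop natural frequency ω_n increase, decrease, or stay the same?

increase

ω_n = √(7.3·K_p), which grows with K_p.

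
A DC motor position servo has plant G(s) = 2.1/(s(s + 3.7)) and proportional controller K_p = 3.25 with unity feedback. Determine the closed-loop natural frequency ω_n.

With unity feedback the closed-loop characteristic equation is s² + 3.7s + 3.25·2.1 = s² + 3.7s + 6.825 = 0.
So ω_n² = 6.825 ⇒ ω_n = 2.612 rad/s, and ζ = 3.7/(2ω_n) = 0.708.

ω_n = 2.61 rad/s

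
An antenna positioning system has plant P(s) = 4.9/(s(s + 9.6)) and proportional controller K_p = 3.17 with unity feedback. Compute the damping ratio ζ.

ζ = 1.22

The closed-loop denominator is s(s+9.6) + 3.17·4.9 = s² + 9.6s + 15.53.
So ω_n² = 15.53 ⇒ ω_n = 3.941 rad/s, and ζ = 9.6/(2ω_n) = 1.22.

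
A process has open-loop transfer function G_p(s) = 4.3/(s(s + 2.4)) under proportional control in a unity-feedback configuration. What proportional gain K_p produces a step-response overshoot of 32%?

From %OS = 100·exp(−πζ/√(1−ζ²)) = 32%, ζ = −ln(0.32)/√(π²+ln²(0.32)) = 0.341.
Characteristic equation s² + 2.4s + 4.3K_p = 0 gives ζ = 2.4/(2√(4.3K_p)).
Setting ζ = 0.341: √(4.3K_p) = 2.4/(2·0.341) = 3.519, so K_p = 12.39/4.3 = 2.88.

K_p = 2.88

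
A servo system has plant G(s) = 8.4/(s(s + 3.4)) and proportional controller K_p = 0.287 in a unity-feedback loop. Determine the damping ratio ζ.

ζ = 1.09

The closed-loop denominator is s(s+3.4) + 0.287·8.4 = s² + 3.4s + 2.411.
So ω_n² = 2.411 ⇒ ω_n = 1.553 rad/s, and ζ = 3.4/(2ω_n) = 1.09.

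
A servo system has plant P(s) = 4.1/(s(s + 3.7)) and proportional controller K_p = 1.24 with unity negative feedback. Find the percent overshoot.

1.1%

From 1 + K_pP(s) = 0: s² + 3.7s + 5.084 = 0 ⇒ ω_n = 2.255, ζ = 0.8205.
%OS = 100·exp(−πζ/√(1−ζ²)) = 100·exp(−π·0.8205/√0.3268) = 1.1%.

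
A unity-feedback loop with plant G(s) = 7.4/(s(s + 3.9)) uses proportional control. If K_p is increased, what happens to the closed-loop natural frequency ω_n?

increase

ω_n = √(7.4·K_p), which grows with K_p.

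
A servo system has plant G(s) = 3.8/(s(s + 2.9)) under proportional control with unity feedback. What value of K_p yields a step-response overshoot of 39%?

K_p = 6.71

From %OS = 100·exp(−πζ/√(1−ζ²)) = 39%, ζ = −ln(0.39)/√(π²+ln²(0.39)) = 0.2871.
Characteristic equation s² + 2.9s + 3.8K_p = 0 gives ζ = 2.9/(2√(3.8K_p)).
Setting ζ = 0.2871: √(3.8K_p) = 2.9/(2·0.2871) = 5.05, so K_p = 25.51/3.8 = 6.71.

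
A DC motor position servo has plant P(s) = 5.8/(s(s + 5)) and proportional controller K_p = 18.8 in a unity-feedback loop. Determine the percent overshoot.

The closed-loop denominator s² + 5s + 109 gives ω_n = √109 = 10.44 and ζ = 5/(2ω_n) = 0.2394.
%OS = 100·exp(−πζ/√(1−ζ²)) = 100·exp(−π·0.2394/√0.9427) = 46.1%.

46.1%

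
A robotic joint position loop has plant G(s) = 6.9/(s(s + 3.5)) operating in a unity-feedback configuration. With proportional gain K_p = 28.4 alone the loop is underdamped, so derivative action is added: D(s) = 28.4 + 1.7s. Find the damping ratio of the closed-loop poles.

ζ = 0.544

Forward path: (28.4 + 1.7s)·6.9/(s(s+3.5)). The closed-loop characteristic equation is s² + (3.5 + 6.9·1.7)s + 6.9·28.4 = 0.
That is s² + 15.23s + 196 = 0, so ω_n = 14 rad/s and ζ = 15.23/(2·14) = 0.544.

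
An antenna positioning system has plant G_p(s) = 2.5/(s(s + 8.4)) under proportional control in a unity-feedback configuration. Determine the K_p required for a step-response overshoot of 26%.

K_p = 45.4

From %OS = 100·exp(−πζ/√(1−ζ²)) = 26%, ζ = −ln(0.26)/√(π²+ln²(0.26)) = 0.3941.
Characteristic equation s² + 8.4s + 2.5K_p = 0 gives ζ = 8.4/(2√(2.5K_p)).
Setting ζ = 0.3941: √(2.5K_p) = 8.4/(2·0.3941) = 10.66, so K_p = 113.6/2.5 = 45.4.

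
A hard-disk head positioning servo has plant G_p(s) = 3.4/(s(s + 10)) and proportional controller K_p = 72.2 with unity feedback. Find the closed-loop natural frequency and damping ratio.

ω_n = 15.7 rad/s, ζ = 0.319

1 + K_p·G_p(s) = 0 gives s² + 10s + 245.5 = 0.
Matching s² + 2ζω_n s + ω_n²: ω_n = √245.5 = 15.67 rad/s and 2ζω_n = 10, so ζ = 10/(2·15.67) = 0.319.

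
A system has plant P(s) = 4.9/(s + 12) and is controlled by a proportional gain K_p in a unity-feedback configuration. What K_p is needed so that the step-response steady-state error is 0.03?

K_p = 79.2

Steady-state error for a unit step on this type-0 loop is 1/(1 + K_p·P(0)).
P(0) = 0.4083. Require 1/(1 + K_p·0.4083) = 0.03, so 1 + 0.4083·K_p = 33.33.
K_p = (33.33 − 1)/0.4083 = 79.2.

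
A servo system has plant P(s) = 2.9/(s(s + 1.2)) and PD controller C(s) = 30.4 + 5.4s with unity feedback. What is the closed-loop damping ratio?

ζ = 0.898

Forward path: (30.4 + 5.4s)·2.9/(s(s+1.2)). The closed-loop characteristic equation is s² + (1.2 + 2.9·5.4)s + 2.9·30.4 = 0.
That is s² + 16.86s + 88.16 = 0, so ω_n = 9.389 rad/s and ζ = 16.86/(2·9.389) = 0.8978.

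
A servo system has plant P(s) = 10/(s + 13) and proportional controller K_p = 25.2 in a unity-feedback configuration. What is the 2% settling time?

Closed-loop transfer function: T(s) = K_p·P(s)/(1 + K_p·P(s)) = 252/(s + 13 + 252) = 252/(s + 265).
Time constant τ = 1/265 = 0.003774 s, so the 2% settling time is about 4τ = 0.0151 s.

T_s ≈ 0.0151 s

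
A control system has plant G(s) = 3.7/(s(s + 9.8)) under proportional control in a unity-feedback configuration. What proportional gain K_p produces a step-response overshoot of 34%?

From %OS = 100·exp(−πζ/√(1−ζ²)) = 34%, ζ = −ln(0.34)/√(π²+ln²(0.34)) = 0.3248.
Characteristic equation s² + 9.8s + 3.7K_p = 0 gives ζ = 9.8/(2√(3.7K_p)).
Setting ζ = 0.3248: √(3.7K_p) = 9.8/(2·0.3248) = 15.09, so K_p = 227.6/3.7 = 61.5.

K_p = 61.5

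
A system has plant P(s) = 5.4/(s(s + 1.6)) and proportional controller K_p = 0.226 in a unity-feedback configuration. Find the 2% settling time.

T_s ≈ 5 s

From 1 + K_pP(s) = 0: s² + 1.6s + 1.22 = 0 ⇒ ω_n = 1.105, ζ = 0.7242.
2% settling time T_s ≈ 4/(ζω_n) = 4/0.8 = 5 s.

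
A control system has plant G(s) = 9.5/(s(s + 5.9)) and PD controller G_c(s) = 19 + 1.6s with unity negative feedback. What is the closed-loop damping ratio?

Forward path: (19 + 1.6s)·9.5/(s(s+5.9)). The closed-loop characteristic equation is s² + (5.9 + 9.5·1.6)s + 9.5·19 = 0.
That is s² + 21.1s + 180.5 = 0, so ω_n = 13.44 rad/s and ζ = 21.1/(2·13.44) = 0.7853.

ζ = 0.785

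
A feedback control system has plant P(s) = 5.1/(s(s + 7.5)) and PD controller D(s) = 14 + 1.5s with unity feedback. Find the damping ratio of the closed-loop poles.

Forward path: (14 + 1.5s)·5.1/(s(s+7.5)). The closed-loop characteristic equation is s² + (7.5 + 5.1·1.5)s + 5.1·14 = 0.
That is s² + 15.15s + 71.4 = 0, so ω_n = 8.45 rad/s and ζ = 15.15/(2·8.45) = 0.8965.

ζ = 0.896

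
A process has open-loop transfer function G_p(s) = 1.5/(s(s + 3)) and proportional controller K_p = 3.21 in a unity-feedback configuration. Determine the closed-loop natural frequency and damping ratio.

ω_n = 2.19 rad/s, ζ = 0.684

The closed-loop denominator is s(s+3) + 3.21·1.5 = s² + 3s + 4.815.
So ω_n² = 4.815 ⇒ ω_n = 2.194 rad/s, and ζ = 3/(2ω_n) = 0.684.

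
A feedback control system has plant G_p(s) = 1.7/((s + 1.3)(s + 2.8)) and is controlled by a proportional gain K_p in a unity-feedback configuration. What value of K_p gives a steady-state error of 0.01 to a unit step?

K_p = 212

Steady-state error for a unit step on this type-0 loop is 1/(1 + K_p·G_p(0)).
G_p(0) = 0.467. Require 1/(1 + K_p·0.467) = 0.01, so 1 + 0.467·K_p = 100.
K_p = (100 − 1)/0.467 = 212.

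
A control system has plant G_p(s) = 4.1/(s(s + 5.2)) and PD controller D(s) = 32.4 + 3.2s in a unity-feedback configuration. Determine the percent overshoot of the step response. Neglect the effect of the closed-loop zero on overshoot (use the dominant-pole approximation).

1.63%

Forward path: (32.4 + 3.2s)·4.1/(s(s+5.2)). The closed-loop characteristic equation is s² + (5.2 + 4.1·3.2)s + 4.1·32.4 = 0.
That is s² + 18.32s + 132.8 = 0, so ω_n = 11.53 rad/s and ζ = 18.32/(2·11.53) = 0.7948.
%OS = 100·exp(−πζ/√(1−ζ²)) = 1.63%.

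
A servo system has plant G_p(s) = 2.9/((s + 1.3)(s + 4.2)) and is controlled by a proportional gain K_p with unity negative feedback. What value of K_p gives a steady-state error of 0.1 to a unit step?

The loop is type 0, so e_ss(step) = 1/(1 + K_pos) with K_pos = K_p·G_p(0).
G_p(0) = 0.5311. Require 1/(1 + K_p·0.5311) = 0.1, so 1 + 0.5311·K_p = 10.
K_p = (10 − 1)/0.5311 = 16.9.

K_p = 16.9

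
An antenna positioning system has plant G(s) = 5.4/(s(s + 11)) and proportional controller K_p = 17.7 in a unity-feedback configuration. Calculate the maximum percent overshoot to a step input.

11.8%

Closed-loop characteristic equation: s² + 11s + 95.58 = 0, so ω_n = 9.777 rad/s and ζ = 11/(2·9.777) = 0.5626.
%OS = 100·exp(−πζ/√(1−ζ²)) = 100·exp(−π·0.5626/√0.6835) = 11.8%.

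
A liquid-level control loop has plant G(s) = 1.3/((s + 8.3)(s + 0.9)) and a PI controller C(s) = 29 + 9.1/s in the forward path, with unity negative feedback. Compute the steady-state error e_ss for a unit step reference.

The open loop C(s)G(s) has a pole at the origin (type 1), so the static position error constant is infinite and e_ss = 1/(1+∞) = 0.

0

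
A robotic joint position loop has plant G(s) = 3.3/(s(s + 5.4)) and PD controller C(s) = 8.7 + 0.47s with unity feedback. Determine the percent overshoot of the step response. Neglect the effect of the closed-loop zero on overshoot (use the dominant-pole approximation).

Forward path: (8.7 + 0.47s)·3.3/(s(s+5.4)). The closed-loop characteristic equation is s² + (5.4 + 3.3·0.47)s + 3.3·8.7 = 0.
That is s² + 6.951s + 28.71 = 0, so ω_n = 5.358 rad/s and ζ = 6.951/(2·5.358) = 0.6486.
%OS = 100·exp(−πζ/√(1−ζ²)) = 6.87%.

6.87%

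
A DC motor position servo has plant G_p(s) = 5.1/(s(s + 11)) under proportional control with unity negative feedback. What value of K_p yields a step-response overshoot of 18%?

K_p = 25.8

From %OS = 100·exp(−πζ/√(1−ζ²)) = 18%, ζ = −ln(0.18)/√(π²+ln²(0.18)) = 0.4791.
Characteristic equation s² + 11s + 5.1K_p = 0 gives ζ = 11/(2√(5.1K_p)).
Setting ζ = 0.4791: √(5.1K_p) = 11/(2·0.4791) = 11.48, so K_p = 131.8/5.1 = 25.8.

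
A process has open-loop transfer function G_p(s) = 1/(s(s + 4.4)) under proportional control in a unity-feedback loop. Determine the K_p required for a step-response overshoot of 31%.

K_p = 39.7

From %OS = 100·exp(−πζ/√(1−ζ²)) = 31%, ζ = −ln(0.31)/√(π²+ln²(0.31)) = 0.3493.
Characteristic equation s² + 4.4s + 1K_p = 0 gives ζ = 4.4/(2√(1K_p)).
Setting ζ = 0.3493: √(1K_p) = 4.4/(2·0.3493) = 6.298, so K_p = 39.67/1 = 39.7.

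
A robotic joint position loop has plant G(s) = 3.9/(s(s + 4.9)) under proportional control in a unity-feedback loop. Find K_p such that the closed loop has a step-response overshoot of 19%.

From %OS = 100·exp(−πζ/√(1−ζ²)) = 19%, ζ = −ln(0.19)/√(π²+ln²(0.19)) = 0.4673.
Characteristic equation s² + 4.9s + 3.9K_p = 0 gives ζ = 4.9/(2√(3.9K_p)).
Setting ζ = 0.4673: √(3.9K_p) = 4.9/(2·0.4673) = 5.242, so K_p = 27.48/3.9 = 7.05.

K_p = 7.05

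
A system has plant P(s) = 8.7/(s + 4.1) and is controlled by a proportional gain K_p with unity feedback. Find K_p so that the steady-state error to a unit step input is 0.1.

The loop is type 0, so e_ss(step) = 1/(1 + K_pos) with K_pos = K_p·P(0).
P(0) = 2.122. Require 1/(1 + K_p·2.122) = 0.1, so 1 + 2.122·K_p = 10.
K_p = (10 − 1)/2.122 = 4.24.

K_p = 4.24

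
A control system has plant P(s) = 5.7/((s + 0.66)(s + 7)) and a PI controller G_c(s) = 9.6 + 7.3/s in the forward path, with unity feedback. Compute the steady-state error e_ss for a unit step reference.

0

The open loop G_c(s)P(s) has a pole at the origin (type 1), so the static position error constant is infinite and e_ss = 1/(1+∞) = 0.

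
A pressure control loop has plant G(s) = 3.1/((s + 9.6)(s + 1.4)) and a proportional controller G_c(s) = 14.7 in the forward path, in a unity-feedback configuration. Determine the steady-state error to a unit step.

0.228

The loop is type 0. Static position error constant K_pos = G_c(0)·G(0) = 14.7·0.2307 = 3.391.
Steady-state error to a unit step: e_ss = 1/(1+K_pos) = 1/4.391 = 0.228.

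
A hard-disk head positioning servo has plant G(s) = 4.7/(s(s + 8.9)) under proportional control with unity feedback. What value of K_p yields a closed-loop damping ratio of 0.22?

Closed-loop characteristic equation: s² + 8.9s + K_p·4.7 = 0.
So ω_n = √(4.7K_p) and 2ζω_n = 8.9, giving ζ = 8.9/(2√(4.7K_p)).
Setting ζ = 0.22: √(4.7K_p) = 8.9/(2·0.22) = 20.23, so K_p = 409.1/4.7 = 87.1.

K_p = 87.1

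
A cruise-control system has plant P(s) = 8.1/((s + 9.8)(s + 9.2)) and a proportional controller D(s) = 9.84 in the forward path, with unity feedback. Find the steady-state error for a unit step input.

The loop is type 0. Static position error constant K_pos = D(0)·P(0) = 9.84·0.08984 = 0.884.
Steady-state error to a unit step: e_ss = 1/(1+K_pos) = 1/1.884 = 0.531.

0.531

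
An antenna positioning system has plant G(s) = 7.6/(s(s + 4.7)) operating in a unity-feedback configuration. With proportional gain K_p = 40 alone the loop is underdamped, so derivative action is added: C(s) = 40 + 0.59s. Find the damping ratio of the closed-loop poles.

ζ = 0.263

Forward path: (40 + 0.59s)·7.6/(s(s+4.7)). The closed-loop characteristic equation is s² + (4.7 + 7.6·0.59)s + 7.6·40 = 0.
That is s² + 9.184s + 304 = 0, so ω_n = 17.44 rad/s and ζ = 9.184/(2·17.44) = 0.2634.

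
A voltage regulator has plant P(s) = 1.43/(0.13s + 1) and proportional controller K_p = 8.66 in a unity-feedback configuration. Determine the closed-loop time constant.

Closed loop: T(s) = K_p·P/(1+K_p·P) = 12.38/(0.13s + 1 + 12.38), with pole at s = −(1 + 12.38)/0.13 = −103.
Closed-loop time constant τ = 1/103 = 0.00971 s.

τ = 0.00971 s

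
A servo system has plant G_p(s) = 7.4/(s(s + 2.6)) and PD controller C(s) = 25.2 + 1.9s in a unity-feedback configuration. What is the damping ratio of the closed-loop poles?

Forward path: (25.2 + 1.9s)·7.4/(s(s+2.6)). The closed-loop characteristic equation is s² + (2.6 + 7.4·1.9)s + 7.4·25.2 = 0.
That is s² + 16.66s + 186.5 = 0, so ω_n = 13.66 rad/s and ζ = 16.66/(2·13.66) = 0.61.

ζ = 0.61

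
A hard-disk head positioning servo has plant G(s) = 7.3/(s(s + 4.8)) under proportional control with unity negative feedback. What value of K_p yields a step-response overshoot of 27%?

K_p = 5.33

From %OS = 100·exp(−πζ/√(1−ζ²)) = 27%, ζ = −ln(0.27)/√(π²+ln²(0.27)) = 0.3847.
Characteristic equation s² + 4.8s + 7.3K_p = 0 gives ζ = 4.8/(2√(7.3K_p)).
Setting ζ = 0.3847: √(7.3K_p) = 4.8/(2·0.3847) = 6.239, so K_p = 38.92/7.3 = 5.33.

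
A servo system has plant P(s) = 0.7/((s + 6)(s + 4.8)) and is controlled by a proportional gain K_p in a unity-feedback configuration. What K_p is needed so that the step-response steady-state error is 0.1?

K_p = 370

The loop is type 0, so e_ss(step) = 1/(1 + K_pos) with K_pos = K_p·P(0).
P(0) = 0.02431. Require 1/(1 + K_p·0.02431) = 0.1, so 1 + 0.02431·K_p = 10.
K_p = (10 − 1)/0.02431 = 370.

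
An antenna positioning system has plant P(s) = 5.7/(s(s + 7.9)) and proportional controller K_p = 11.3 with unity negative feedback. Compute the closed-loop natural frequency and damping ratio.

ω_n = 8.03 rad/s, ζ = 0.492

The closed-loop denominator is s(s+7.9) + 11.3·5.7 = s² + 7.9s + 64.41.
So ω_n² = 64.41 ⇒ ω_n = 8.026 rad/s, and ζ = 7.9/(2ω_n) = 0.492.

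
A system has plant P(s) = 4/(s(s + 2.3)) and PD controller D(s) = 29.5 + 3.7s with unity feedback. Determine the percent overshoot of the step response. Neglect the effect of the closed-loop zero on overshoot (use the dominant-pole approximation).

Forward path: (29.5 + 3.7s)·4/(s(s+2.3)). The closed-loop characteristic equation is s² + (2.3 + 4·3.7)s + 4·29.5 = 0.
That is s² + 17.1s + 118 = 0, so ω_n = 10.86 rad/s and ζ = 17.1/(2·10.86) = 0.7871.
%OS = 100·exp(−πζ/√(1−ζ²)) = 1.82%.

1.82%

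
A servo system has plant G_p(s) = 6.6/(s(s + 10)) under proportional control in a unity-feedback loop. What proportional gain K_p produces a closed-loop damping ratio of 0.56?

Closed-loop characteristic equation: s² + 10s + K_p·6.6 = 0.
So ω_n = √(6.6K_p) and 2ζω_n = 10, giving ζ = 10/(2√(6.6K_p)).
Setting ζ = 0.56: √(6.6K_p) = 10/(2·0.56) = 8.929, so K_p = 79.72/6.6 = 12.1.

K_p = 12.1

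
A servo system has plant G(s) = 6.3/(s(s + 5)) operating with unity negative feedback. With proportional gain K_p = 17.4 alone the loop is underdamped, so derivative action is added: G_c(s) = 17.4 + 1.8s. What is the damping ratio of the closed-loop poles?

ζ = 0.78

Forward path: (17.4 + 1.8s)·6.3/(s(s+5)). The closed-loop characteristic equation is s² + (5 + 6.3·1.8)s + 6.3·17.4 = 0.
That is s² + 16.34s + 109.6 = 0, so ω_n = 10.47 rad/s and ζ = 16.34/(2·10.47) = 0.7803.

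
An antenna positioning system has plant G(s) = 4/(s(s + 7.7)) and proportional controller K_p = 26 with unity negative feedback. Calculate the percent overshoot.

From 1 + K_pG(s) = 0: s² + 7.7s + 104 = 0 ⇒ ω_n = 10.2, ζ = 0.3775.
%OS = 100·exp(−πζ/√(1−ζ²)) = 100·exp(−π·0.3775/√0.8575) = 27.8%.

27.8%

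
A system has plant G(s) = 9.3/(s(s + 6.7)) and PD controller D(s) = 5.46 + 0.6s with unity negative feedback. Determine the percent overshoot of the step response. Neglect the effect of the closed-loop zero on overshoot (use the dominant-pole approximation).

Forward path: (5.46 + 0.6s)·9.3/(s(s+6.7)). The closed-loop characteristic equation is s² + (6.7 + 9.3·0.6)s + 9.3·5.46 = 0.
That is s² + 12.28s + 50.78 = 0, so ω_n = 7.126 rad/s and ζ = 12.28/(2·7.126) = 0.8616.
%OS = 100·exp(−πζ/√(1−ζ²)) = 0.483%.

0.483%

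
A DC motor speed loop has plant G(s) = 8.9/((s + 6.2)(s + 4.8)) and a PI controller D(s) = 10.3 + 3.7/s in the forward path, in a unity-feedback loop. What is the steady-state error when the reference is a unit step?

The open loop D(s)G(s) has a pole at the origin (type 1), so the static position error constant is infinite and e_ss = 1/(1+∞) = 0.

0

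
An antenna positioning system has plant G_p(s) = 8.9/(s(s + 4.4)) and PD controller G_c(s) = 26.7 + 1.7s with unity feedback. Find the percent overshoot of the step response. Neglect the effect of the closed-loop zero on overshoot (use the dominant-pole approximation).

7.64%

Forward path: (26.7 + 1.7s)·8.9/(s(s+4.4)). The closed-loop characteristic equation is s² + (4.4 + 8.9·1.7)s + 8.9·26.7 = 0.
That is s² + 19.53s + 237.6 = 0, so ω_n = 15.42 rad/s and ζ = 19.53/(2·15.42) = 0.6335.
%OS = 100·exp(−πζ/√(1−ζ²)) = 7.64%.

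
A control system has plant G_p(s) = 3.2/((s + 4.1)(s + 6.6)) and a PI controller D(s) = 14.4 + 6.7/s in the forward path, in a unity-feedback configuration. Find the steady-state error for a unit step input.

0

The open loop D(s)G_p(s) has a pole at the origin (type 1), so the static position error constant is infinite and e_ss = 1/(1+∞) = 0.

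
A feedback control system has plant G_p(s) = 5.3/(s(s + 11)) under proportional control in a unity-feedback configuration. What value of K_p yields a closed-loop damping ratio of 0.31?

Closed-loop characteristic equation: s² + 11s + K_p·5.3 = 0.
So ω_n = √(5.3K_p) and 2ζω_n = 11, giving ζ = 11/(2√(5.3K_p)).
Setting ζ = 0.31: √(5.3K_p) = 11/(2·0.31) = 17.74, so K_p = 314.8/5.3 = 59.4.

K_p = 59.4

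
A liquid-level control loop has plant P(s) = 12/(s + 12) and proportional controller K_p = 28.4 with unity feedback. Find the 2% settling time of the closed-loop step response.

Closed-loop transfer function: T(s) = K_p·P(s)/(1 + K_p·P(s)) = 340.8/(s + 12 + 340.8) = 340.8/(s + 352.8).
Time constant τ = 1/352.8 = 0.002834 s, so the 2% settling time is about 4τ = 0.0113 s.

T_s ≈ 0.0113 s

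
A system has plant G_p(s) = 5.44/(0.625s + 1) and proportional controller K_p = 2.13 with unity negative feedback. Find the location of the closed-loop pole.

s = -20.14

Closed loop: T(s) = K_p·G_p/(1+K_p·G_p) = 11.59/(0.625s + 1 + 11.59), with pole at s = −(1 + 11.59)/0.625 = −20.14.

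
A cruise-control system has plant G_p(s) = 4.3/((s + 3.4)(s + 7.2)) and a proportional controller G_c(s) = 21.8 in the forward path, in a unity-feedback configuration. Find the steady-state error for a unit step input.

The loop is type 0. Static position error constant K_pos = G_c(0)·G_p(0) = 21.8·0.1757 = 3.829.
Steady-state error to a unit step: e_ss = 1/(1+K_pos) = 1/4.829 = 0.207.

0.207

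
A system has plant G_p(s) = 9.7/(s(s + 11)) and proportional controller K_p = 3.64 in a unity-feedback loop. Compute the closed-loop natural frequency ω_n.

With unity feedback the closed-loop characteristic equation is s² + 11s + 3.64·9.7 = s² + 11s + 35.31 = 0.
So ω_n² = 35.31 ⇒ ω_n = 5.942 rad/s, and ζ = 11/(2ω_n) = 0.926.

ω_n = 5.94 rad/s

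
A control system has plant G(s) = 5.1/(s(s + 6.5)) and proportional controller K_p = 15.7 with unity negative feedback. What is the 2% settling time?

T_s ≈ 1.23 s

From 1 + K_pG(s) = 0: s² + 6.5s + 80.07 = 0 ⇒ ω_n = 8.948, ζ = 0.3632.
2% settling time T_s ≈ 4/(ζω_n) = 4/3.25 = 1.23 s.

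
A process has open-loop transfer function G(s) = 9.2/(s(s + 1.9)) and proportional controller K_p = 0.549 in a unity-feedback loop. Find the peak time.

Closed-loop characteristic equation: s² + 1.9s + 5.051 = 0, so ω_n = 2.247 rad/s and ζ = 1.9/(2·2.247) = 0.4227.
Damped frequency ω_d = ω_n√(1−ζ²) = 2.037 rad/s, so peak time T_p = π/ω_d = 1.54 s.

T_p = 1.54 s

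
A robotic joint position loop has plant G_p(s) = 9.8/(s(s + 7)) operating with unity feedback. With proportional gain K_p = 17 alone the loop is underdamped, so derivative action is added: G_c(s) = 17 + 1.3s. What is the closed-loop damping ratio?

Forward path: (17 + 1.3s)·9.8/(s(s+7)). The closed-loop characteristic equation is s² + (7 + 9.8·1.3)s + 9.8·17 = 0.
That is s² + 19.74s + 166.6 = 0, so ω_n = 12.91 rad/s and ζ = 19.74/(2·12.91) = 0.7647.

ζ = 0.765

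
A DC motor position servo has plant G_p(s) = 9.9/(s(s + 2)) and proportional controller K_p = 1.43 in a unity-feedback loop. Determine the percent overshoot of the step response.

Closed-loop characteristic equation: s² + 2s + 14.16 = 0, so ω_n = 3.763 rad/s and ζ = 2/(2·3.763) = 0.2658.
%OS = 100·exp(−πζ/√(1−ζ²)) = 100·exp(−π·0.2658/√0.9294) = 42.1%.

42.1%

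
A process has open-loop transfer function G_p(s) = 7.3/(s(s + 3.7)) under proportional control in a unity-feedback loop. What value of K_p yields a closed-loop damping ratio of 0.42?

Closed-loop characteristic equation: s² + 3.7s + K_p·7.3 = 0.
So ω_n = √(7.3K_p) and 2ζω_n = 3.7, giving ζ = 3.7/(2√(7.3K_p)).
Setting ζ = 0.42: √(7.3K_p) = 3.7/(2·0.42) = 4.405, so K_p = 19.4/7.3 = 2.66.

K_p = 2.66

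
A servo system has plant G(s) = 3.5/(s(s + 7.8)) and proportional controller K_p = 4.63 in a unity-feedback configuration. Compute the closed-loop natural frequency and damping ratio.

ω_n = 4.03 rad/s, ζ = 0.969

With unity feedback the closed-loop characteristic equation is s² + 7.8s + 4.63·3.5 = s² + 7.8s + 16.2 = 0.
So ω_n² = 16.2 ⇒ ω_n = 4.026 rad/s, and ζ = 7.8/(2ω_n) = 0.969.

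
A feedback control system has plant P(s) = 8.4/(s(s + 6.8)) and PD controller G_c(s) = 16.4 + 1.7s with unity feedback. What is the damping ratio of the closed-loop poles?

ζ = 0.898

Forward path: (16.4 + 1.7s)·8.4/(s(s+6.8)). The closed-loop characteristic equation is s² + (6.8 + 8.4·1.7)s + 8.4·16.4 = 0.
That is s² + 21.08s + 137.8 = 0, so ω_n = 11.74 rad/s and ζ = 21.08/(2·11.74) = 0.898.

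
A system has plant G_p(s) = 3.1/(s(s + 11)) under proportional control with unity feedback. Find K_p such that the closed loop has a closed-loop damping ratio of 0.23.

K_p = 184

Closed-loop characteristic equation: s² + 11s + K_p·3.1 = 0.
So ω_n = √(3.1K_p) and 2ζω_n = 11, giving ζ = 11/(2√(3.1K_p)).
Setting ζ = 0.23: √(3.1K_p) = 11/(2·0.23) = 23.91, so K_p = 571.8/3.1 = 184.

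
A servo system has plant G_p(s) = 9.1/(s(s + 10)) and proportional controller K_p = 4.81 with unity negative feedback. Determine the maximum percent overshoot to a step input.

The closed-loop denominator s² + 10s + 43.77 gives ω_n = √43.77 = 6.616 and ζ = 10/(2ω_n) = 0.7557.
%OS = 100·exp(−πζ/√(1−ζ²)) = 100·exp(−π·0.7557/√0.4288) = 2.66%.

2.66%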